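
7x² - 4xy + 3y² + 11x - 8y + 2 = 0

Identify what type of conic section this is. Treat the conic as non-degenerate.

ellipse

A = 7, B = -4, C = 3.
Discriminant B² − 4AC = (-4)² − 4·7·3 = -68.
B² − 4AC < 0 ⇒ ellipse.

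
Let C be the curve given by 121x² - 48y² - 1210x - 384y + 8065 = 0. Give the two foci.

Group: 121(x² - 10x) -48(y² + 8y) = -8065
Complete the square in x and y: 121(x - 5)² -48(y + 4)² = -8065 + 3025 - 768 = -5808
Dividing both sides by -5808: (y + 4)²/121 - (x - 5)²/48 = 1
Hyperbola, center (5, -4), transverse axis vertical; a² = 121, b² = 48.
c² = a² + b² = 121 + 48 = 169, so c = 13.
Foci lie on the vertical axis through the center: (h, k ± c).

(5, -17) and (5, 9)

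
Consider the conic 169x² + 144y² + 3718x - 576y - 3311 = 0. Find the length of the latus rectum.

Collect terms: 169(x² + 22x) + 144(y² - 4y) = 3311
Complete the square: 169(x + 11)² + 144(y - 2)² = 3311 + 20449 + 576 = 24336
Divide by 24336: (x + 11)²/144 + (y - 2)²/169 = 1
Ellipse, center (-11, 2), major axis vertical; a² = 169, b² = 144.
Latus rectum length = 2b²/a = 2·144/13 = 288/13.

288/13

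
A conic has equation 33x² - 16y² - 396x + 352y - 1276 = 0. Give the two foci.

(-1, 11) and (13, 11)

Group the x- and y-terms: 33(x² - 12x) -16(y² - 22y) = 1276
Completing the square gives 33(x - 6)² -16(y - 11)² = 1276 + 1188 - 1936 = 528.
Divide by 528: (x - 6)²/16 - (y - 11)²/33 = 1
Hyperbola, center (6, 11), transverse axis horizontal; a² = 16, b² = 33.
c² = a² + b² = 16 + 33 = 49, so c = 7.
Foci lie on the horizontal axis through the center: (h ± c, k).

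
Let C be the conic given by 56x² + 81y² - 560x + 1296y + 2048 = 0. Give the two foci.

Rearranging, 56(x² - 10x) + 81(y² + 16y) = -2048.
Complete the square in x and y: 56(x - 5)² + 81(y + 8)² = -2048 + 1400 + 5184 = 4536
Dividing both sides by 4536: (x - 5)²/81 + (y + 8)²/56 = 1
Ellipse, center (5, -8), major axis horizontal; a² = 81, b² = 56.
c² = a² - b² = 81 - 56 = 25, so c = 5.
Foci lie on the horizontal axis through the center: (h ± c, k).

(0, -8) and (10, -8)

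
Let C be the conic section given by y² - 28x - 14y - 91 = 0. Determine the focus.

Only y is squared. Complete the square in y: (y - 7)² = 28(x + 5).
Vertex (-5, 7); 4p = 28 so p = 7. Opens right.
Focus is p units from the vertex along the axis: (h + p, k).

(2, 7)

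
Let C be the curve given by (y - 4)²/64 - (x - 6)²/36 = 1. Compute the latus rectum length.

9

Center (6, 4). The positive term is the y-term, so the transverse axis is vertical; a² = 64, b² = 36.
Latus rectum length = 2b²/a = 2·36/8 = 9.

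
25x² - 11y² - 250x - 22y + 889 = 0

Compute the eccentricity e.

25(x² - 10x) -11(y² + 2y) = -889
Complete the square: 25(x - 5)² -11(y + 1)² = -889 + 625 - 11 = -275
Divide through by -275 to get (y + 1)²/25 - (x - 5)²/11 = 1.
Hyperbola, center (5, -1), transverse axis vertical; a² = 25, b² = 11.
c² = a² + b² = 36, so c = 6.
e = c/a = 6/5.

e = 6/5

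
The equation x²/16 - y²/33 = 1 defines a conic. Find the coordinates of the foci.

Center (0, 0). The positive term is the x-term, so the transverse axis is horizontal; a² = 16, b² = 33.
c² = a² + b² = 16 + 33 = 49, so c = 7.
Foci lie on the horizontal axis through the center: (h ± c, k).

(-7, 0) and (7, 0)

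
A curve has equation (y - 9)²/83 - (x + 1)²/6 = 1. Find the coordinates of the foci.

Center (-1, 9). The positive term is the y-term, so the transverse axis is vertical; a² = 83, b² = 6.
c² = a² + b² = 83 + 6 = 89, so c = √89.
Foci lie on the vertical axis through the center: (h, k ± c).

(-1, 9 - √89) and (-1, 9 + √89)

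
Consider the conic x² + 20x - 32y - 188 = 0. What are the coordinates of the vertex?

(-10, -9)

Only x is squared. Complete the square in x: (x + 10)² = 32(y + 9).
Vertex (-10, -9); 4p = 32 so p = 8. Opens up.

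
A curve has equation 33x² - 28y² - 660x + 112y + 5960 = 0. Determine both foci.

(10, 2 - √183) and (10, 2 + √183)

Rearranging, 33(x² - 20x) -28(y² - 4y) = -5960.
Completing the square gives 33(x - 10)² -28(y - 2)² = -5960 + 3300 - 112 = -2772.
Dividing both sides by -2772: (y - 2)²/99 - (x - 10)²/84 = 1
Hyperbola, center (10, 2), transverse axis vertical; a² = 99, b² = 84.
c² = a² + b² = 99 + 84 = 183, so c = √183.
Foci lie on the vertical axis through the center: (h, k ± c).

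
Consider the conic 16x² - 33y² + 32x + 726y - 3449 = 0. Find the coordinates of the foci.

Collect terms: 16(x² + 2x) -33(y² - 22y) = 3449
16(x + 1)² -33(y - 11)² = 3449 + 16 - 3993 = -528
Divide through by -528 to get (y - 11)²/16 - (x + 1)²/33 = 1.
Hyperbola, center (-1, 11), transverse axis vertical; a² = 16, b² = 33.
c² = a² + b² = 16 + 33 = 49, so c = 7.
Foci lie on the vertical axis through the center: (h, k ± c).

(-1, 4) and (-1, 18)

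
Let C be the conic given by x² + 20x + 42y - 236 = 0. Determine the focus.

Only x is squared. Complete the square in x: (x + 10)² = -42(y - 8).
Vertex (-10, 8); 4p = -42 so p = -21/2. Opens down.
Focus is p units from the vertex along the axis: (h, k + p).

(-10, -5/2)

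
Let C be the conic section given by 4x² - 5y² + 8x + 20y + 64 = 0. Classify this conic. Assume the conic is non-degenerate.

No xy term. Coefficients of x² and y² are A = 4, C = -5.
A and C have opposite signs ⇒ hyperbola.

hyperbola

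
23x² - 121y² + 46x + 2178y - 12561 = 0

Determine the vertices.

(-12, 9) and (10, 9)

Group the x- and y-terms: 23(x² + 2x) -121(y² - 18y) = 12561
Complete the square: 23(x + 1)² -121(y - 9)² = 12561 + 23 - 9801 = 2783
Dividing both sides by 2783: (x + 1)²/121 - (y - 9)²/23 = 1
Hyperbola, center (-1, 9), transverse axis horizontal; a² = 121, b² = 23.
a = 11. Vertices at (h ± a, k).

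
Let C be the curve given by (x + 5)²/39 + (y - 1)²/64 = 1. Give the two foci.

(-5, -4) and (-5, 6)

Center (-5, 1). The larger denominator 64 sits under the y-term, so the major axis is vertical; a² = 64, b² = 39.
c² = a² - b² = 64 - 39 = 25, so c = 5.
Foci lie on the vertical axis through the center: (h, k ± c).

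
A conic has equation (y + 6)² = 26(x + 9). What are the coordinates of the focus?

Vertex (-9, -6); 4p = 26 so p = 13/2. Opens right.
Focus is p units from the vertex along the axis: (h + p, k).

(-5/2, -6)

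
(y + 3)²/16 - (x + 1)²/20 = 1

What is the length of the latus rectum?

Center (-1, -3). The positive term is the y-term, so the transverse axis is vertical; a² = 16, b² = 20.
Latus rectum length = 2b²/a = 2·20/4 = 10.

10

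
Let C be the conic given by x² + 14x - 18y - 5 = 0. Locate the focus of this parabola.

(-7, 3/2)

Only x is squared. Complete the square in x: (x + 7)² = 18(y + 3).
Vertex (-7, -3); 4p = 18 so p = 9/2. Opens up.
Focus is p units from the vertex along the axis: (h, k + p).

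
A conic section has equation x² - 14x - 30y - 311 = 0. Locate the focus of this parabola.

(7, -9/2)

Only x is squared. Complete the square in x: (x - 7)² = 30(y + 12).
Vertex (7, -12); 4p = 30 so p = 15/2. Opens up.
Focus is p units from the vertex along the axis: (h, k + p).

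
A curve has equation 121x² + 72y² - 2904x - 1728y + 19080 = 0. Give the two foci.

(12, 5) and (12, 19)

Group the x- and y-terms: 121(x² - 24x) + 72(y² - 24y) = -19080
121(x - 12)² + 72(y - 12)² = -19080 + 17424 + 10368 = 8712
Divide by 8712: (x - 12)²/72 + (y - 12)²/121 = 1
Ellipse, center (12, 12), major axis vertical; a² = 121, b² = 72.
c² = a² - b² = 121 - 72 = 49, so c = 7.
Foci lie on the vertical axis through the center: (h, k ± c).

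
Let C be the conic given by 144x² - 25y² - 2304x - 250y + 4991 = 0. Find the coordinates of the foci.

Rearranging, 144(x² - 16x) -25(y² + 10y) = -4991.
Completing the square gives 144(x - 8)² -25(y + 5)² = -4991 + 9216 - 625 = 3600.
Divide by 3600: (x - 8)²/25 - (y + 5)²/144 = 1
Hyperbola, center (8, -5), transverse axis horizontal; a² = 25, b² = 144.
c² = a² + b² = 25 + 144 = 169, so c = 13.
Foci lie on the horizontal axis through the center: (h ± c, k).

(-5, -5) and (21, -5)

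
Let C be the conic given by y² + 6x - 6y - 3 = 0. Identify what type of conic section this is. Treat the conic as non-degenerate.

No xy term. Coefficients of x² and y² are A = 0, C = 1.
Exactly one squared variable ⇒ parabola.

parabola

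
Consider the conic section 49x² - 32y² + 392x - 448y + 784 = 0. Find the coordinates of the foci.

(-4, -16) and (-4, 2)

Group: 49(x² + 8x) -32(y² + 14y) = -784
Complete the square: 49(x + 4)² -32(y + 7)² = -784 + 784 - 1568 = -1568
Dividing both sides by -1568: (y + 7)²/49 - (x + 4)²/32 = 1
Hyperbola, center (-4, -7), transverse axis vertical; a² = 49, b² = 32.
c² = a² + b² = 49 + 32 = 81, so c = 9.
Foci lie on the vertical axis through the center: (h, k ± c).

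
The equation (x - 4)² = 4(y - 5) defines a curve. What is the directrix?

y = 4

Vertex (4, 5); 4p = 4 so p = 1. Opens up.
Directrix is the horizontal line y = k − p = 5 − (1) = 4.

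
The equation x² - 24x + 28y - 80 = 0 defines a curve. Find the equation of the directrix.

y = 15

Only x is squared. Complete the square in x: (x - 12)² = -28(y - 8).
Vertex (12, 8); 4p = -28 so p = -7. Opens down.
Directrix is the horizontal line y = k − p = 8 − (-7) = 15.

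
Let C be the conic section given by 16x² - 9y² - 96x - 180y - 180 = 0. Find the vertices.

(3, -18) and (3, -2)

16(x² - 6x) -9(y² + 20y) = 180
16(x - 3)² -9(y + 10)² = 180 + 144 - 900 = -576
Divide by -576: (y + 10)²/64 - (x - 3)²/36 = 1
Hyperbola, center (3, -10), transverse axis vertical; a² = 64, b² = 36.
a = 8. Vertices at (h, k ± a).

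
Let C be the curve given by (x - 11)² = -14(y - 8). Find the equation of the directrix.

Vertex (11, 8); 4p = -14 so p = -7/2. Opens down.
Directrix is the horizontal line y = k − p = 8 − (-7/2) = 23/2.

y = 23/2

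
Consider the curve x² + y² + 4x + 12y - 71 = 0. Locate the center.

(-2, -6)

(x² + 4x) + (y² + 12y) = 71
Complete the square: (x + 2)² + (y + 6)² = 71 + 4 + 36 = 111
So (x + 2)² + (y + 6)² = 111.
Circle centered at (-2, -6) with r² = 111.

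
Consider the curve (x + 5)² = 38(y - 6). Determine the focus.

Vertex (-5, 6); 4p = 38 so p = 19/2. Opens up.
Focus is p units from the vertex along the axis: (h, k + p).

(-5, 31/2)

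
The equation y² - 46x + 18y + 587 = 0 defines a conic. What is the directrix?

x = -1/2

Only y is squared. Complete the square in y: (y + 9)² = 46(x - 11).
Vertex (11, -9); 4p = 46 so p = 23/2. Opens right.
Directrix is the vertical line x = h − p = 11 − (23/2) = -1/2.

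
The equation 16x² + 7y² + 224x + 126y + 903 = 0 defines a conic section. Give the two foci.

(-7, -15) and (-7, -3)

Group the x- and y-terms: 16(x² + 14x) + 7(y² + 18y) = -903
Completing the square gives 16(x + 7)² + 7(y + 9)² = -903 + 784 + 567 = 448.
Dividing both sides by 448: (x + 7)²/28 + (y + 9)²/64 = 1
Ellipse, center (-7, -9), major axis vertical; a² = 64, b² = 28.
c² = a² - b² = 64 - 28 = 36, so c = 6.
Foci lie on the vertical axis through the center: (h, k ± c).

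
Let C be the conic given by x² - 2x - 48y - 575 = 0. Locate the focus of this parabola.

(1, 0)

Only x is squared. Complete the square in x: (x - 1)² = 48(y + 12).
Vertex (1, -12); 4p = 48 so p = 12. Opens up.
Focus is p units from the vertex along the axis: (h, k + p).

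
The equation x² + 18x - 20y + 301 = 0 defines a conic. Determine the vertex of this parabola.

Only x is squared. Complete the square in x: (x + 9)² = 20(y - 11).
Vertex (-9, 11); 4p = 20 so p = 5. Opens up.

(-9, 11)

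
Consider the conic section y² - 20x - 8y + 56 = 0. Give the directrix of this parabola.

Only y is squared. Complete the square in y: (y - 4)² = 20(x - 2).
Vertex (2, 4); 4p = 20 so p = 5. Opens right.
Directrix is the vertical line x = h − p = 2 − (5) = -3.

x = -3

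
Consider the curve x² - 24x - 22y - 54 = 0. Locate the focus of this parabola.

(12, -7/2)

Only x is squared. Complete the square in x: (x - 12)² = 22(y + 9).
Vertex (12, -9); 4p = 22 so p = 11/2. Opens up.
Focus is p units from the vertex along the axis: (h, k + p).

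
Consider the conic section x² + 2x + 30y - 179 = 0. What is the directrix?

Only x is squared. Complete the square in x: (x + 1)² = -30(y - 6).
Vertex (-1, 6); 4p = -30 so p = -15/2. Opens down.
Directrix is the horizontal line y = k − p = 6 − (-15/2) = 27/2.

y = 27/2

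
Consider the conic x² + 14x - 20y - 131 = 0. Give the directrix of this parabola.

y = -14

Only x is squared. Complete the square in x: (x + 7)² = 20(y + 9).
Vertex (-7, -9); 4p = 20 so p = 5. Opens up.
Directrix is the horizontal line y = k − p = -9 − (5) = -14.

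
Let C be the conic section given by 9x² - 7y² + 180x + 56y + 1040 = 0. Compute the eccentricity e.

e = 4/3

Rearranging, 9(x² + 20x) -7(y² - 8y) = -1040.
Completing the square gives 9(x + 10)² -7(y - 4)² = -1040 + 900 - 112 = -252.
Divide by -252: (y - 4)²/36 - (x + 10)²/28 = 1
Hyperbola, center (-10, 4), transverse axis vertical; a² = 36, b² = 28.
c² = a² + b² = 64, so c = 8.
e = c/a = 8/6 = 4/3.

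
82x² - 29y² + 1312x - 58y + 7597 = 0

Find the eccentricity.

e = √9102/82

Group the x- and y-terms: 82(x² + 16x) -29(y² + 2y) = -7597
Complete the square: 82(x + 8)² -29(y + 1)² = -7597 + 5248 - 29 = -2378
Divide by -2378: (y + 1)²/82 - (x + 8)²/29 = 1
Hyperbola, center (-8, -1), transverse axis vertical; a² = 82, b² = 29.
c² = a² + b² = 111, so c = √111.
e = c/a = √111/√82 = √9102/82.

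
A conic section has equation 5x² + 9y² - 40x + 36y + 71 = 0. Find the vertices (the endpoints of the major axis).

(1, -2) and (7, -2)

Group the x- and y-terms: 5(x² - 8x) + 9(y² + 4y) = -71
Completing the square gives 5(x - 4)² + 9(y + 2)² = -71 + 80 + 36 = 45.
Divide through by 45 to get (x - 4)²/9 + (y + 2)²/5 = 1.
Ellipse, center (4, -2), major axis horizontal; a² = 9, b² = 5.
a = 3. Vertices at (h ± a, k).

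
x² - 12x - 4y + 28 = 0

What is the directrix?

y = -3

Only x is squared. Complete the square in x: (x - 6)² = 4(y + 2).
Vertex (6, -2); 4p = 4 so p = 1. Opens up.
Directrix is the horizontal line y = k − p = -2 − (1) = -3.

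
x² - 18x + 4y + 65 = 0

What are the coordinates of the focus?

(9, 3)

Only x is squared. Complete the square in x: (x - 9)² = -4(y - 4).
Vertex (9, 4); 4p = -4 so p = -1. Opens down.
Focus is p units from the vertex along the axis: (h, k + p).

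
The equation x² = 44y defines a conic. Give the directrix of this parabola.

Vertex (0, 0); 4p = 44 so p = 11. Opens up.
Directrix is the horizontal line y = k − p = 0 − (11) = -11.

y = -11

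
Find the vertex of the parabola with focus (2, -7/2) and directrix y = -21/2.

(2, -7)

The vertex is the midpoint between the focus and the directrix along the axis of symmetry.
Axis is vertical (directrix is horizontal). Vertex y-coordinate = (-7/2 + (-21/2))/2 = -7; x-coordinate = 2.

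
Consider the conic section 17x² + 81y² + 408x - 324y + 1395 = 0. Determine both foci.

Group: 17(x² + 24x) + 81(y² - 4y) = -1395
Complete the square: 17(x + 12)² + 81(y - 2)² = -1395 + 2448 + 324 = 1377
Dividing both sides by 1377: (x + 12)²/81 + (y - 2)²/17 = 1
Ellipse, center (-12, 2), major axis horizontal; a² = 81, b² = 17.
c² = a² - b² = 81 - 17 = 64, so c = 8.
Foci lie on the horizontal axis through the center: (h ± c, k).

(-20, 2) and (-4, 2)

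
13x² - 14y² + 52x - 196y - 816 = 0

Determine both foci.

Group the x- and y-terms: 13(x² + 4x) -14(y² + 14y) = 816
Completing the square gives 13(x + 2)² -14(y + 7)² = 816 + 52 - 686 = 182.
Dividing both sides by 182: (x + 2)²/14 - (y + 7)²/13 = 1
Hyperbola, center (-2, -7), transverse axis horizontal; a² = 14, b² = 13.
c² = a² + b² = 14 + 13 = 27, so c = 3√3.
Foci lie on the horizontal axis through the center: (h ± c, k).

(-2 - 3√3, -7) and (-2 + 3√3, -7)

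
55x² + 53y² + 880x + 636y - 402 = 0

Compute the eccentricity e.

e = √110/55

55(x² + 16x) + 53(y² + 12y) = 402
55(x + 8)² + 53(y + 6)² = 402 + 3520 + 1908 = 5830
Divide through by 5830 to get (x + 8)²/106 + (y + 6)²/110 = 1.
Ellipse, center (-8, -6), major axis vertical; a² = 110, b² = 106.
c² = a² - b² = 4, so c = 2.
e = c/a = 2/√110 = √110/55.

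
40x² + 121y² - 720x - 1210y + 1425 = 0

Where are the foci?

Group the x- and y-terms: 40(x² - 18x) + 121(y² - 10y) = -1425
Complete the square: 40(x - 9)² + 121(y - 5)² = -1425 + 3240 + 3025 = 4840
Divide through by 4840 to get (x - 9)²/121 + (y - 5)²/40 = 1.
Ellipse, center (9, 5), major axis horizontal; a² = 121, b² = 40.
c² = a² - b² = 121 - 40 = 81, so c = 9.
Foci lie on the horizontal axis through the center: (h ± c, k).

(0, 5) and (18, 5)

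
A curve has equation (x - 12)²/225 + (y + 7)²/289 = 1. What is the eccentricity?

e = 8/17

Center (12, -7). The larger denominator 289 sits under the y-term, so the major axis is vertical; a² = 289, b² = 225.
c² = a² - b² = 64, so c = 8.
e = c/a = 8/17.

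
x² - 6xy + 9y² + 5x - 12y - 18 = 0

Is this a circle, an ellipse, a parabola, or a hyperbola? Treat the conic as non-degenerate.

parabola

A = 1, B = -6, C = 9.
Discriminant B² − 4AC = (-6)² − 4·1·9 = 0.
B² − 4AC = 0 ⇒ parabola.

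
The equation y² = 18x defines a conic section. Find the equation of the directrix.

x = -9/2

Vertex (0, 0); 4p = 18 so p = 9/2. Opens right.
Directrix is the vertical line x = h − p = 0 − (9/2) = -9/2.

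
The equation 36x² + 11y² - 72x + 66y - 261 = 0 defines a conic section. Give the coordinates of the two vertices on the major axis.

Group: 36(x² - 2x) + 11(y² + 6y) = 261
Completing the square gives 36(x - 1)² + 11(y + 3)² = 261 + 36 + 99 = 396.
Divide through by 396 to get (x - 1)²/11 + (y + 3)²/36 = 1.
Ellipse, center (1, -3), major axis vertical; a² = 36, b² = 11.
a = 6. Vertices at (h, k ± a).

(1, -9) and (1, 3)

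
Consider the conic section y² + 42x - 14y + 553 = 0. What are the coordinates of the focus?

(-45/2, 7)

Only y is squared. Complete the square in y: (y - 7)² = -42(x + 12).
Vertex (-12, 7); 4p = -42 so p = -21/2. Opens left.
Focus is p units from the vertex along the axis: (h + p, k).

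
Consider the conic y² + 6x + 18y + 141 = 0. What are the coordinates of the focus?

(-23/2, -9)

Only y is squared. Complete the square in y: (y + 9)² = -6(x + 10).
Vertex (-10, -9); 4p = -6 so p = -3/2. Opens left.
Focus is p units from the vertex along the axis: (h + p, k).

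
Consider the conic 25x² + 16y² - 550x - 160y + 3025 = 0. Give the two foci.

(11, 2) and (11, 8)

Group: 25(x² - 22x) + 16(y² - 10y) = -3025
Complete the square: 25(x - 11)² + 16(y - 5)² = -3025 + 3025 + 400 = 400
Divide through by 400 to get (x - 11)²/16 + (y - 5)²/25 = 1.
Ellipse, center (11, 5), major axis vertical; a² = 25, b² = 16.
c² = a² - b² = 25 - 16 = 9, so c = 3.
Foci lie on the vertical axis through the center: (h, k ± c).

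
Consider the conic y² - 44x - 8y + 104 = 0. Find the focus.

(13, 4)

Only y is squared. Complete the square in y: (y - 4)² = 44(x - 2).
Vertex (2, 4); 4p = 44 so p = 11. Opens right.
Focus is p units from the vertex along the axis: (h + p, k).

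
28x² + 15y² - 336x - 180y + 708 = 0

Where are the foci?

(6, 6 - √26) and (6, 6 + √26)

Group: 28(x² - 12x) + 15(y² - 12y) = -708
Complete the square in x and y: 28(x - 6)² + 15(y - 6)² = -708 + 1008 + 540 = 840
Dividing both sides by 840: (x - 6)²/30 + (y - 6)²/56 = 1
Ellipse, center (6, 6), major axis vertical; a² = 56, b² = 30.
c² = a² - b² = 56 - 30 = 26, so c = √26.
Foci lie on the vertical axis through the center: (h, k ± c).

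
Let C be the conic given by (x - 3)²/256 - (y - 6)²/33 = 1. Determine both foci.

Center (3, 6). The positive term is the x-term, so the transverse axis is horizontal; a² = 256, b² = 33.
c² = a² + b² = 256 + 33 = 289, so c = 17.
Foci lie on the horizontal axis through the center: (h ± c, k).

(-14, 6) and (20, 6)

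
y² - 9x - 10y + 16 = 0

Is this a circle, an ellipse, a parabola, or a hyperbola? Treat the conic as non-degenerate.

parabola

No xy term. Coefficients of x² and y² are A = 0, C = 1.
Exactly one squared variable ⇒ parabola.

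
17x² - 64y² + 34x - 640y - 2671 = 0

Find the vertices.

17(x² + 2x) -64(y² + 10y) = 2671
Complete the square in x and y: 17(x + 1)² -64(y + 5)² = 2671 + 17 - 1600 = 1088
Divide through by 1088 to get (x + 1)²/64 - (y + 5)²/17 = 1.
Hyperbola, center (-1, -5), transverse axis horizontal; a² = 64, b² = 17.
a = 8. Vertices at (h ± a, k).

(-9, -5) and (7, -5)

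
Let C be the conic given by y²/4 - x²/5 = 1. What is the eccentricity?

Center (0, 0). The positive term is the y-term, so the transverse axis is vertical; a² = 4, b² = 5.
c² = a² + b² = 9, so c = 3.
e = c/a = 3/2.

e = 3/2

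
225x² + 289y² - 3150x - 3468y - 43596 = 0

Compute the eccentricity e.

e = 8/17

Collect terms: 225(x² - 14x) + 289(y² - 12y) = 43596
Complete the square: 225(x - 7)² + 289(y - 6)² = 43596 + 11025 + 10404 = 65025
Dividing both sides by 65025: (x - 7)²/289 + (y - 6)²/225 = 1
Ellipse, center (7, 6), major axis horizontal; a² = 289, b² = 225.
c² = a² - b² = 64, so c = 8.
e = c/a = 8/17.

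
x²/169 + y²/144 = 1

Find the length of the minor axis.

Center (0, 0). The larger denominator 169 sits under the x-term, so the major axis is horizontal; a² = 169, b² = 144.
b² = 144 so b = 12; the minor axis has length 2b = 24.

24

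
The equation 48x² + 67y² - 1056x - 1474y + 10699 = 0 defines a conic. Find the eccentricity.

48(x² - 22x) + 67(y² - 22y) = -10699
48(x - 11)² + 67(y - 11)² = -10699 + 5808 + 8107 = 3216
Dividing both sides by 3216: (x - 11)²/67 + (y - 11)²/48 = 1
Ellipse, center (11, 11), major axis horizontal; a² = 67, b² = 48.
c² = a² - b² = 19, so c = √19.
e = c/a = √19/√67 = √1273/67.

e = √1273/67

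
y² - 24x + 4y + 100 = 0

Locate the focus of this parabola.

(10, -2)

Only y is squared. Complete the square in y: (y + 2)² = 24(x - 4).
Vertex (4, -2); 4p = 24 so p = 6. Opens right.
Focus is p units from the vertex along the axis: (h + p, k).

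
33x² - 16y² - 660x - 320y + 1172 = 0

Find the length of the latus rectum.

Group the x- and y-terms: 33(x² - 20x) -16(y² + 20y) = -1172
33(x - 10)² -16(y + 10)² = -1172 + 3300 - 1600 = 528
Divide by 528: (x - 10)²/16 - (y + 10)²/33 = 1
Hyperbola, center (10, -10), transverse axis horizontal; a² = 16, b² = 33.
Latus rectum length = 2b²/a = 2·33/4 = 33/2.

33/2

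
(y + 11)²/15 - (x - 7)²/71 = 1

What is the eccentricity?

Center (7, -11). The positive term is the y-term, so the transverse axis is vertical; a² = 15, b² = 71.
c² = a² + b² = 86, so c = √86.
e = c/a = √86/√15 = √1290/15.

e = √1290/15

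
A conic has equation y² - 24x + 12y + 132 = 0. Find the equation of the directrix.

x = -2

Only y is squared. Complete the square in y: (y + 6)² = 24(x - 4).
Vertex (4, -6); 4p = 24 so p = 6. Opens right.
Directrix is the vertical line x = h − p = 4 − (6) = -2.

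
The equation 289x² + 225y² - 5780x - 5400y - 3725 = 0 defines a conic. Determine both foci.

(10, 4) and (10, 20)

Collect terms: 289(x² - 20x) + 225(y² - 24y) = 3725
Complete the square: 289(x - 10)² + 225(y - 12)² = 3725 + 28900 + 32400 = 65025
Divide through by 65025 to get (x - 10)²/225 + (y - 12)²/289 = 1.
Ellipse, center (10, 12), major axis vertical; a² = 289, b² = 225.
c² = a² - b² = 289 - 225 = 64, so c = 8.
Foci lie on the vertical axis through the center: (h, k ± c).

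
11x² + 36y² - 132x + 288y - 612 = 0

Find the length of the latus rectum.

11(x² - 12x) + 36(y² + 8y) = 612
Complete the square: 11(x - 6)² + 36(y + 4)² = 612 + 396 + 576 = 1584
Divide by 1584: (x - 6)²/144 + (y + 4)²/44 = 1
Ellipse, center (6, -4), major axis horizontal; a² = 144, b² = 44.
Latus rectum length = 2b²/a = 2·44/12 = 22/3.

22/3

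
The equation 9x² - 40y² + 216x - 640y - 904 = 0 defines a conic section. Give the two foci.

(-12, -15) and (-12, -1)

Rearranging, 9(x² + 24x) -40(y² + 16y) = 904.
Completing the square gives 9(x + 12)² -40(y + 8)² = 904 + 1296 - 2560 = -360.
Divide through by -360 to get (y + 8)²/9 - (x + 12)²/40 = 1.
Hyperbola, center (-12, -8), transverse axis vertical; a² = 9, b² = 40.
c² = a² + b² = 9 + 40 = 49, so c = 7.
Foci lie on the vertical axis through the center: (h, k ± c).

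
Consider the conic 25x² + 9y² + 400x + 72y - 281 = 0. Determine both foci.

Collect terms: 25(x² + 16x) + 9(y² + 8y) = 281
25(x + 8)² + 9(y + 4)² = 281 + 1600 + 144 = 2025
Divide through by 2025 to get (x + 8)²/81 + (y + 4)²/225 = 1.
Ellipse, center (-8, -4), major axis vertical; a² = 225, b² = 81.
c² = a² - b² = 225 - 81 = 144, so c = 12.
Foci lie on the vertical axis through the center: (h, k ± c).

(-8, -16) and (-8, 8)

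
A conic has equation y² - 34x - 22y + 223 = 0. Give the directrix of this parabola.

x = -11/2

Only y is squared. Complete the square in y: (y - 11)² = 34(x - 3).
Vertex (3, 11); 4p = 34 so p = 17/2. Opens right.
Directrix is the vertical line x = h − p = 3 − (17/2) = -11/2.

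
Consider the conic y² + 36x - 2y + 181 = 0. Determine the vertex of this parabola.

(-5, 1)

Only y is squared. Complete the square in y: (y - 1)² = -36(x + 5).
Vertex (-5, 1); 4p = -36 so p = -9. Opens left.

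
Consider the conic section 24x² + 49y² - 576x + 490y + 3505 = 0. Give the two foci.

(7, -5) and (17, -5)

Group the x- and y-terms: 24(x² - 24x) + 49(y² + 10y) = -3505
Completing the square gives 24(x - 12)² + 49(y + 5)² = -3505 + 3456 + 1225 = 1176.
Divide by 1176: (x - 12)²/49 + (y + 5)²/24 = 1
Ellipse, center (12, -5), major axis horizontal; a² = 49, b² = 24.
c² = a² - b² = 49 - 24 = 25, so c = 5.
Foci lie on the horizontal axis through the center: (h ± c, k).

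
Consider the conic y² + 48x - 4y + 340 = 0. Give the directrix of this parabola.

Only y is squared. Complete the square in y: (y - 2)² = -48(x + 7).
Vertex (-7, 2); 4p = -48 so p = -12. Opens left.
Directrix is the vertical line x = h − p = -7 − (-12) = 5.

x = 5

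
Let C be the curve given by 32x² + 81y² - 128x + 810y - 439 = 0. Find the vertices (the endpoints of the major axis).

(-7, -5) and (11, -5)

Group the x- and y-terms: 32(x² - 4x) + 81(y² + 10y) = 439
Complete the square in x and y: 32(x - 2)² + 81(y + 5)² = 439 + 128 + 2025 = 2592
Dividing both sides by 2592: (x - 2)²/81 + (y + 5)²/32 = 1
Ellipse, center (2, -5), major axis horizontal; a² = 81, b² = 32.
a = 9. Vertices at (h ± a, k).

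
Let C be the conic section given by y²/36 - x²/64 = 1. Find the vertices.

(0, -6) and (0, 6)

Center (0, 0). The positive term is the y-term, so the transverse axis is vertical; a² = 36, b² = 64.
a = 6. Vertices at (h, k ± a).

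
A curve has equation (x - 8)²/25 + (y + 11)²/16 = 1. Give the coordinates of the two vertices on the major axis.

Center (8, -11). The larger denominator 25 sits under the x-term, so the major axis is horizontal; a² = 25, b² = 16.
a = 5. Vertices at (h ± a, k).

(3, -11) and (13, -11)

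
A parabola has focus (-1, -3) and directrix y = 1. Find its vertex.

The vertex is the midpoint between the focus and the directrix along the axis of symmetry.
Axis is vertical (directrix is horizontal). Vertex y-coordinate = (-3 + 1)/2 = -1; x-coordinate = -1.

(-1, -1)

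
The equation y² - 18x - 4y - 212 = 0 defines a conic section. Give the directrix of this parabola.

Only y is squared. Complete the square in y: (y - 2)² = 18(x + 12).
Vertex (-12, 2); 4p = 18 so p = 9/2. Opens right.
Directrix is the vertical line x = h − p = -12 − (9/2) = -33/2.

x = -33/2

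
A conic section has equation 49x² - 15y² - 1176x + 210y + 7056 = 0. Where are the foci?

(12, -1) and (12, 15)

49(x² - 24x) -15(y² - 14y) = -7056
Completing the square gives 49(x - 12)² -15(y - 7)² = -7056 + 7056 - 735 = -735.
Divide through by -735 to get (y - 7)²/49 - (x - 12)²/15 = 1.
Hyperbola, center (12, 7), transverse axis vertical; a² = 49, b² = 15.
c² = a² + b² = 49 + 15 = 64, so c = 8.
Foci lie on the vertical axis through the center: (h, k ± c).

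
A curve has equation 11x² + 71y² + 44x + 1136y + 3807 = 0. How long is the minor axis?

2√11

Rearranging, 11(x² + 4x) + 71(y² + 16y) = -3807.
Complete the square in x and y: 11(x + 2)² + 71(y + 8)² = -3807 + 44 + 4544 = 781
Dividing both sides by 781: (x + 2)²/71 + (y + 8)²/11 = 1
Ellipse, center (-2, -8), major axis horizontal; a² = 71, b² = 11.
b² = 11 so b = √11; the minor axis has length 2b = 2√11.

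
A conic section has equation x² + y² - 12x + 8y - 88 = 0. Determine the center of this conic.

Rearranging, (x² - 12x) + (y² + 8y) = 88.
Completing the square gives (x - 6)² + (y + 4)² = 88 + 36 + 16 = 140.
So (x - 6)² + (y + 4)² = 140.
Circle centered at (6, -4) with r² = 140.

(6, -4)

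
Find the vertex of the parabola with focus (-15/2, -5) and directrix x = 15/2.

The vertex is the midpoint between the focus and the directrix along the axis of symmetry.
Axis is horizontal (directrix is vertical). Vertex x-coordinate = (-15/2 + 15/2)/2 = 0; y-coordinate = -5.

(0, -5)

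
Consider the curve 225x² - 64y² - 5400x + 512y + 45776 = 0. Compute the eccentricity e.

e = 17/15

Group: 225(x² - 24x) -64(y² - 8y) = -45776
225(x - 12)² -64(y - 4)² = -45776 + 32400 - 1024 = -14400
Divide through by -14400 to get (y - 4)²/225 - (x - 12)²/64 = 1.
Hyperbola, center (12, 4), transverse axis vertical; a² = 225, b² = 64.
c² = a² + b² = 289, so c = 17.
e = c/a = 17/15.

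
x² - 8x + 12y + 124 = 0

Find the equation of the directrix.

y = -6

Only x is squared. Complete the square in x: (x - 4)² = -12(y + 9).
Vertex (4, -9); 4p = -12 so p = -3. Opens down.
Directrix is the horizontal line y = k − p = -9 − (-3) = -6.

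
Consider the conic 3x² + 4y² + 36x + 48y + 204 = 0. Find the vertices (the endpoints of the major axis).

(-10, -6) and (-2, -6)

Rearranging, 3(x² + 12x) + 4(y² + 12y) = -204.
Complete the square in x and y: 3(x + 6)² + 4(y + 6)² = -204 + 108 + 144 = 48
Divide by 48: (x + 6)²/16 + (y + 6)²/12 = 1
Ellipse, center (-6, -6), major axis horizontal; a² = 16, b² = 12.
a = 4. Vertices at (h ± a, k).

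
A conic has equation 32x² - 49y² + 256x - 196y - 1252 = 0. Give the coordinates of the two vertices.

Rearranging, 32(x² + 8x) -49(y² + 4y) = 1252.
32(x + 4)² -49(y + 2)² = 1252 + 512 - 196 = 1568
Divide by 1568: (x + 4)²/49 - (y + 2)²/32 = 1
Hyperbola, center (-4, -2), transverse axis horizontal; a² = 49, b² = 32.
a = 7. Vertices at (h ± a, k).

(-11, -2) and (3, -2)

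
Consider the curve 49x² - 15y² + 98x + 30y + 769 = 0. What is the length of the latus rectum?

30/7

49(x² + 2x) -15(y² - 2y) = -769
Complete the square: 49(x + 1)² -15(y - 1)² = -769 + 49 - 15 = -735
Divide through by -735 to get (y - 1)²/49 - (x + 1)²/15 = 1.
Hyperbola, center (-1, 1), transverse axis vertical; a² = 49, b² = 15.
Latus rectum length = 2b²/a = 2·15/7 = 30/7.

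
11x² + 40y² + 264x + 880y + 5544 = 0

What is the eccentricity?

Collect terms: 11(x² + 24x) + 40(y² + 22y) = -5544
11(x + 12)² + 40(y + 11)² = -5544 + 1584 + 4840 = 880
Divide through by 880 to get (x + 12)²/80 + (y + 11)²/22 = 1.
Ellipse, center (-12, -11), major axis horizontal; a² = 80, b² = 22.
c² = a² - b² = 58, so c = √58.
e = c/a = √58/4√5 = √290/20.

e = √290/20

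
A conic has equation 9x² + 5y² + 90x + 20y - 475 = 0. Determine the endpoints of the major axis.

(-5, -14) and (-5, 10)

Group: 9(x² + 10x) + 5(y² + 4y) = 475
Completing the square gives 9(x + 5)² + 5(y + 2)² = 475 + 225 + 20 = 720.
Dividing both sides by 720: (x + 5)²/80 + (y + 2)²/144 = 1
Ellipse, center (-5, -2), major axis vertical; a² = 144, b² = 80.
a = 12. Vertices at (h, k ± a).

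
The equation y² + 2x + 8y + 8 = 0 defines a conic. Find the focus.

(7/2, -4)

Only y is squared. Complete the square in y: (y + 4)² = -2(x - 4).
Vertex (4, -4); 4p = -2 so p = -1/2. Opens left.
Focus is p units from the vertex along the axis: (h + p, k).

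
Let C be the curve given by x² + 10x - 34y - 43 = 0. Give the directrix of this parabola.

Only x is squared. Complete the square in x: (x + 5)² = 34(y + 2).
Vertex (-5, -2); 4p = 34 so p = 17/2. Opens up.
Directrix is the horizontal line y = k − p = -2 − (17/2) = -21/2.

y = -21/2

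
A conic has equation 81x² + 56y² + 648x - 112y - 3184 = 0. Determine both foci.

Rearranging, 81(x² + 8x) + 56(y² - 2y) = 3184.
Complete the square in x and y: 81(x + 4)² + 56(y - 1)² = 3184 + 1296 + 56 = 4536
Dividing both sides by 4536: (x + 4)²/56 + (y - 1)²/81 = 1
Ellipse, center (-4, 1), major axis vertical; a² = 81, b² = 56.
c² = a² - b² = 81 - 56 = 25, so c = 5.
Foci lie on the vertical axis through the center: (h, k ± c).

(-4, -4) and (-4, 6)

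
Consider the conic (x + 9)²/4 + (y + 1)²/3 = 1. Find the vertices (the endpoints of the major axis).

Center (-9, -1). The larger denominator 4 sits under the x-term, so the major axis is horizontal; a² = 4, b² = 3.
a = 2. Vertices at (h ± a, k).

(-11, -1) and (-7, -1)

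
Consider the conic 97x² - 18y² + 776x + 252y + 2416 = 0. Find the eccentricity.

97(x² + 8x) -18(y² - 14y) = -2416
Completing the square gives 97(x + 4)² -18(y - 7)² = -2416 + 1552 - 882 = -1746.
Dividing both sides by -1746: (y - 7)²/97 - (x + 4)²/18 = 1
Hyperbola, center (-4, 7), transverse axis vertical; a² = 97, b² = 18.
c² = a² + b² = 115, so c = √115.
e = c/a = √115/√97 = √11155/97.

e = √11155/97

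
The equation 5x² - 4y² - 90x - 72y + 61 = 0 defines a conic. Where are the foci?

(6, -9) and (12, -9)

Collect terms: 5(x² - 18x) -4(y² + 18y) = -61
5(x - 9)² -4(y + 9)² = -61 + 405 - 324 = 20
Dividing both sides by 20: (x - 9)²/4 - (y + 9)²/5 = 1
Hyperbola, center (9, -9), transverse axis horizontal; a² = 4, b² = 5.
c² = a² + b² = 4 + 5 = 9, so c = 3.
Foci lie on the horizontal axis through the center: (h ± c, k).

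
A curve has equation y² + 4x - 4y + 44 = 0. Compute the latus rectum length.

4

Only y is squared. Complete the square in y: (y - 2)² = -4(x + 10).
Vertex (-10, 2); 4p = -4 so p = -1. Opens left.
Latus rectum length = |4p| = 4.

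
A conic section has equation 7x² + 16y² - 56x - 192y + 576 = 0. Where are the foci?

(1, 6) and (7, 6)

Rearranging, 7(x² - 8x) + 16(y² - 12y) = -576.
Completing the square gives 7(x - 4)² + 16(y - 6)² = -576 + 112 + 576 = 112.
Divide by 112: (x - 4)²/16 + (y - 6)²/7 = 1
Ellipse, center (4, 6), major axis horizontal; a² = 16, b² = 7.
c² = a² - b² = 16 - 7 = 9, so c = 3.
Foci lie on the horizontal axis through the center: (h ± c, k).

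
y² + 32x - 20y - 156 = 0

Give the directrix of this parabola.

x = 16

Only y is squared. Complete the square in y: (y - 10)² = -32(x - 8).
Vertex (8, 10); 4p = -32 so p = -8. Opens left.
Directrix is the vertical line x = h − p = 8 − (-8) = 16.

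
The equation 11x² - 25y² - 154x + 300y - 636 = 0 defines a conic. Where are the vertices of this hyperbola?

(2, 6) and (12, 6)

Group: 11(x² - 14x) -25(y² - 12y) = 636
Complete the square in x and y: 11(x - 7)² -25(y - 6)² = 636 + 539 - 900 = 275
Divide by 275: (x - 7)²/25 - (y - 6)²/11 = 1
Hyperbola, center (7, 6), transverse axis horizontal; a² = 25, b² = 11.
a = 5. Vertices at (h ± a, k).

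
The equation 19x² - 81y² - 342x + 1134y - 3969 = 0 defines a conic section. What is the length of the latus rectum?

Rearranging, 19(x² - 18x) -81(y² - 14y) = 3969.
Completing the square gives 19(x - 9)² -81(y - 7)² = 3969 + 1539 - 3969 = 1539.
Divide by 1539: (x - 9)²/81 - (y - 7)²/19 = 1
Hyperbola, center (9, 7), transverse axis horizontal; a² = 81, b² = 19.
Latus rectum length = 2b²/a = 2·19/9 = 38/9.

38/9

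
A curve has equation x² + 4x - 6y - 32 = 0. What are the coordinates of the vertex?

(-2, -6)

Only x is squared. Complete the square in x: (x + 2)² = 6(y + 6).
Vertex (-2, -6); 4p = 6 so p = 3/2. Opens up.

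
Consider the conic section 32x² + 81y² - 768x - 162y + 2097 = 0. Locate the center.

(12, 1)

Collect terms: 32(x² - 24x) + 81(y² - 2y) = -2097
32(x - 12)² + 81(y - 1)² = -2097 + 4608 + 81 = 2592
Divide by 2592: (x - 12)²/81 + (y - 1)²/32 = 1
Ellipse with center (12, 1).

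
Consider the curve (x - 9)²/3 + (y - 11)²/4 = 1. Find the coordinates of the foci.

Center (9, 11). The larger denominator 4 sits under the y-term, so the major axis is vertical; a² = 4, b² = 3.
c² = a² - b² = 4 - 3 = 1, so c = 1.
Foci lie on the vertical axis through the center: (h, k ± c).

(9, 10) and (9, 12)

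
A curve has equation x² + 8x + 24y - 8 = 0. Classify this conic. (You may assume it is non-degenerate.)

parabola

No xy term. Coefficients of x² and y² are A = 1, C = 0.
Exactly one squared variable ⇒ parabola.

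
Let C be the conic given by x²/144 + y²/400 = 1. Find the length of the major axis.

Center (0, 0). The larger denominator 400 sits under the y-term, so the major axis is vertical; a² = 400, b² = 144.
a² = 400 so a = 20; the major axis has length 2a = 40.

40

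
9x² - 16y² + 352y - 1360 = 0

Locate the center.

Group the x- and y-terms: 9x² -16(y² - 22y) = 1360
9x² -16(y - 11)² = 1360 + 0 - 1936 = -576
Divide through by -576 to get (y - 11)²/36 - x²/64 = 1.
Hyperbola with center (0, 11).

(0, 11)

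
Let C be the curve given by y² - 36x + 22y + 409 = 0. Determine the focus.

(17, -11)

Only y is squared. Complete the square in y: (y + 11)² = 36(x - 8).
Vertex (8, -11); 4p = 36 so p = 9. Opens right.
Focus is p units from the vertex along the axis: (h + p, k).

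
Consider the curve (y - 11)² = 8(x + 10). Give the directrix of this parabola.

Vertex (-10, 11); 4p = 8 so p = 2. Opens right.
Directrix is the vertical line x = h − p = -10 − (2) = -12.

x = -12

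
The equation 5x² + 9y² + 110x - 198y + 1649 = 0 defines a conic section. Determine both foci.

(-13, 11) and (-9, 11)

Rearranging, 5(x² + 22x) + 9(y² - 22y) = -1649.
5(x + 11)² + 9(y - 11)² = -1649 + 605 + 1089 = 45
Dividing both sides by 45: (x + 11)²/9 + (y - 11)²/5 = 1
Ellipse, center (-11, 11), major axis horizontal; a² = 9, b² = 5.
c² = a² - b² = 9 - 5 = 4, so c = 2.
Foci lie on the horizontal axis through the center: (h ± c, k).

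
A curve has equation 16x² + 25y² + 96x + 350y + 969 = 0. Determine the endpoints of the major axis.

16(x² + 6x) + 25(y² + 14y) = -969
Complete the square: 16(x + 3)² + 25(y + 7)² = -969 + 144 + 1225 = 400
Divide through by 400 to get (x + 3)²/25 + (y + 7)²/16 = 1.
Ellipse, center (-3, -7), major axis horizontal; a² = 25, b² = 16.
a = 5. Vertices at (h ± a, k).

(-8, -7) and (2, -7)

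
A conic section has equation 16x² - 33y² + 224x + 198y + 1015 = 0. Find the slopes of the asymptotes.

16(x² + 14x) -33(y² - 6y) = -1015
Completing the square gives 16(x + 7)² -33(y - 3)² = -1015 + 784 - 297 = -528.
Dividing both sides by -528: (y - 3)²/16 - (x + 7)²/33 = 1
Hyperbola, center (-7, 3), transverse axis vertical; a² = 16, b² = 33.
For a vertical hyperbola the asymptotes have slope ±a/b.
Here that is ±4/√33 = ±4√33/33.

4√33/33 and -4√33/33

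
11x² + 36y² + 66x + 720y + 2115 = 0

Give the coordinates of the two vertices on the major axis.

11(x² + 6x) + 36(y² + 20y) = -2115
Complete the square in x and y: 11(x + 3)² + 36(y + 10)² = -2115 + 99 + 3600 = 1584
Divide through by 1584 to get (x + 3)²/144 + (y + 10)²/44 = 1.
Ellipse, center (-3, -10), major axis horizontal; a² = 144, b² = 44.
a = 12. Vertices at (h ± a, k).

(-15, -10) and (9, -10)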